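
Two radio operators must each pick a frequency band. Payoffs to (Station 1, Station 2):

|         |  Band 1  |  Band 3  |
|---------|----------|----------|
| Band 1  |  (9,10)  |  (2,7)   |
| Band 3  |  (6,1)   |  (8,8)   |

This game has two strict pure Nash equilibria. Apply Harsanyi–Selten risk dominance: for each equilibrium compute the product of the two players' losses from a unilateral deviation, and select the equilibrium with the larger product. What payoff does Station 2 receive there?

8

At both Band 1: Station 1 loses 9 − 6 = 3 by deviating; Station 2 loses 10 − 7 = 3. Product = 3·3 = 9.
At both Band 3: Station 1 loses 8 − 2 = 6 by deviating; Station 2 loses 8 − 1 = 7. Product = 6·7 = 42.
42 > 9, so both Band 3 is risk-dominant. Station 2's payoff there is 8.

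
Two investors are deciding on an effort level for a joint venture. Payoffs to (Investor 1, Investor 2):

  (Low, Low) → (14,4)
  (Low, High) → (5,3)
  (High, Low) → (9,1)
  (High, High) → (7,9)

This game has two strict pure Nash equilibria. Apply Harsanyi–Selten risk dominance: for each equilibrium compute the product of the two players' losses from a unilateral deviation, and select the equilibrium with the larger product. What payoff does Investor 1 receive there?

7

At both Low: Investor 1 loses 14 − 9 = 5 by deviating; Investor 2 loses 4 − 3 = 1. Product = 5·1 = 5.
At both High: Investor 1 loses 7 − 5 = 2 by deviating; Investor 2 loses 9 − 1 = 8. Product = 2·8 = 16.
16 > 5, so both High is risk-dominant. Investor 1's payoff there is 7.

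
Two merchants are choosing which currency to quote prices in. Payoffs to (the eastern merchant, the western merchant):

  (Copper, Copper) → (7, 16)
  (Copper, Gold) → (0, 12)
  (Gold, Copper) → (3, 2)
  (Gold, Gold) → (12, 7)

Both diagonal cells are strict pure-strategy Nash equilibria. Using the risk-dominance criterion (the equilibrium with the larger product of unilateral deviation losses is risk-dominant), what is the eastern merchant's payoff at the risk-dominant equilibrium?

12

At both Copper: the eastern merchant loses 7 − 3 = 4 by deviating; the western merchant loses 16 − 12 = 4. Product = 4·4 = 16.
At both Gold: the eastern merchant loses 12 − 0 = 12 by deviating; the western merchant loses 7 − 2 = 5. Product = 12·5 = 60.
60 > 16, so both Gold is risk-dominant. The eastern merchant's payoff there is 12.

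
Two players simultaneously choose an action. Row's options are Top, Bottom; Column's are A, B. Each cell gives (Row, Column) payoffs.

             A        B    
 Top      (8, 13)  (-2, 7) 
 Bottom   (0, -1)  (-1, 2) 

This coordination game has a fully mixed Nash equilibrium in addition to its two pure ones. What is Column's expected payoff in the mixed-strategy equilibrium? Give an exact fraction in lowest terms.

11/3

Row mixes with probability p on Top, chosen so Column is indifferent: 13p + (-1)(1−p) = 7p + 2(1−p) gives p = 1/3.
Column's expected payoff is 13·1/3 + (-1)·2/3 = 11/3.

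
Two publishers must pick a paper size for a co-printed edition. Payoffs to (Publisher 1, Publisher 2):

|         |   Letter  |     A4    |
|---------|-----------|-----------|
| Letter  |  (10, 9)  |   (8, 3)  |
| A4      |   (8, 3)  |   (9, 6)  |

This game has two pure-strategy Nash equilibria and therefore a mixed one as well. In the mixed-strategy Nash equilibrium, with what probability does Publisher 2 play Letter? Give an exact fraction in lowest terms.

Publisher 2's mix q on Letter must make Publisher 1 indifferent between Letter and A4.
Publisher 1's payoff from Letter: 10q + 8(1−q). From A4: 8q + 9(1−q).
Set equal: 2q = 1(1−q) → q = 1/3.

1/3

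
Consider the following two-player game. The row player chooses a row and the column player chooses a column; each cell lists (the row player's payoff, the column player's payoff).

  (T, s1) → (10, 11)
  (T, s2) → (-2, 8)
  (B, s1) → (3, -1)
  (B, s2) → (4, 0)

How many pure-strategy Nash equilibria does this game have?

(T, s1): the row player gets 10 (best alternative 3); the column player gets 11 (best alternative 8). Neither deviates — NE.
(B, s2): the row player gets 4 (best alternative -2); the column player gets 0 (best alternative -1). Neither deviates — NE.
(T, s2) is not a NE: the row player would switch to B (4 > -2).
No other cell survives both best-response checks, so there are 2 pure NE.

2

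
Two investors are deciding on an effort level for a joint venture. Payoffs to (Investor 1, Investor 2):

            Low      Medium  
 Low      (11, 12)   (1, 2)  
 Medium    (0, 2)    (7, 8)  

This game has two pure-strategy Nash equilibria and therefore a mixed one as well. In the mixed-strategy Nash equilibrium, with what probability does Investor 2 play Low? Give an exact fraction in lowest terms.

6/17

Investor 2's mix q on Low must make Investor 1 indifferent between Low and Medium.
Investor 1's payoff from Low: 11q + 1(1−q). From Medium: 0q + 7(1−q).
Set equal: 11q = 6(1−q) → q = 6/17.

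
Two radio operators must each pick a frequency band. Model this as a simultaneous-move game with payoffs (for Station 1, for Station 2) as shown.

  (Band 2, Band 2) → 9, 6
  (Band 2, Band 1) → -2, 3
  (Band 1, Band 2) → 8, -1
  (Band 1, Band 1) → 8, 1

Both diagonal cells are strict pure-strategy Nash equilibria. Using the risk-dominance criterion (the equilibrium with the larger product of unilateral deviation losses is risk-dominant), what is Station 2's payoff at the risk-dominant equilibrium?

At both Band 2: Station 1 loses 9 − 8 = 1 by deviating; Station 2 loses 6 − 3 = 3. Product = 1·3 = 3.
At both Band 1: Station 1 loses 8 − (-2) = 10 by deviating; Station 2 loses 1 − (-1) = 2. Product = 10·2 = 20.
20 > 3, so both Band 1 is risk-dominant. Station 2's payoff there is 1.

1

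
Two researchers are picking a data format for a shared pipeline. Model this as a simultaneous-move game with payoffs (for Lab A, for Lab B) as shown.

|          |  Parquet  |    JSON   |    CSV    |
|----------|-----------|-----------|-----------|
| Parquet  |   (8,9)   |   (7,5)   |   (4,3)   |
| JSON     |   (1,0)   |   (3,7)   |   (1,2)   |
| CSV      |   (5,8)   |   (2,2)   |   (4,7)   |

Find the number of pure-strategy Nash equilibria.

Both Parquet: Lab A gets 8 (best alternative 5); Lab B gets 9 (best alternative 5). Neither deviates — NE.
Both CSV is not a NE: Lab B would switch to Parquet (8 > 7).
No other cell survives both best-response checks, so there is 1 pure NE.

1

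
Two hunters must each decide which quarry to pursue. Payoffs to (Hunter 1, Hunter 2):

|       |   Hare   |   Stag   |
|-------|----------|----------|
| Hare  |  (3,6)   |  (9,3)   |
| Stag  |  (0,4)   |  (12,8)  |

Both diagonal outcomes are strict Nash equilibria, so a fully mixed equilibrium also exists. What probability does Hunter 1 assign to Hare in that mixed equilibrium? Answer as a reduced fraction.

4/7

Hunter 1's mix p on Hare must make Hunter 2 indifferent between Hare and Stag.
Hunter 2's payoff from Hare: 6p + 4(1−p). From Stag: 3p + 8(1−p).
Set equal: 3p = 4(1−p) → p = 4/7.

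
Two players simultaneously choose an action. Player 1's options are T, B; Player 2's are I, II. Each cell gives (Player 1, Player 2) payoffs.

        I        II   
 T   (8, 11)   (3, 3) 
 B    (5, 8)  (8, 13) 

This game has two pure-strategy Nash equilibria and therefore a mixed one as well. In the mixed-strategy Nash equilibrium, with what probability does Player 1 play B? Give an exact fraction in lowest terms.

Player 1's mix p on T must make Player 2 indifferent between I and II.
Player 2's payoff from I: 11p + 8(1−p). From II: 3p + 13(1−p).
Set equal: 8p = 5(1−p) → p = 5/13.
Probability on B is 1 − 5/13 = 8/13.

8/13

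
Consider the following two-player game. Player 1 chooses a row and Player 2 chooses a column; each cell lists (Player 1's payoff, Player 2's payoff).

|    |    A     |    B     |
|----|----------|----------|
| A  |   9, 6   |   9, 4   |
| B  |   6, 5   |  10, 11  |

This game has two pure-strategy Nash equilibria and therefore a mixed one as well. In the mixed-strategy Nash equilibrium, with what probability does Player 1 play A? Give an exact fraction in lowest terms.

Player 1's mix p on A must make Player 2 indifferent between A and B.
Player 2's payoff from A: 6p + 5(1−p). From B: 4p + 11(1−p).
Set equal: 2p = 6(1−p) → p = 6/8 = 3/4.

3/4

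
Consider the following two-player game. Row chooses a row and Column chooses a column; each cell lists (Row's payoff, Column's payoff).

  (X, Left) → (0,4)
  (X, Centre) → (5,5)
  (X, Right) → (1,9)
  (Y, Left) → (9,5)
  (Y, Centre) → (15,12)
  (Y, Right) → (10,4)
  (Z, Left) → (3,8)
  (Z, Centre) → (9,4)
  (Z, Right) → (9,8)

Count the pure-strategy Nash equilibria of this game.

1

(Y, Centre): Row gets 15 (best alternative 9); Column gets 12 (best alternative 5). Neither deviates — NE.
(X, Left) is not a NE: Row would switch to Y (9 > 0).
No other cell survives both best-response checks, so there is 1 pure NE.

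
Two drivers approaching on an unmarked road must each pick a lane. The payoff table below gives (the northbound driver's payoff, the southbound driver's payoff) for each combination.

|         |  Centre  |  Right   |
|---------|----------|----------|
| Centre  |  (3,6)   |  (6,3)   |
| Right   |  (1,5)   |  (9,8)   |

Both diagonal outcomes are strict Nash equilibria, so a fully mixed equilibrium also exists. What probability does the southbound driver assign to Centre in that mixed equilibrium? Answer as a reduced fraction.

3/5

The southbound driver's mix q on Centre must make the northbound driver indifferent between Centre and Right.
The northbound driver's payoff from Centre: 3q + 6(1−q). From Right: 1q + 9(1−q).
Set equal: 2q = 3(1−q) → q = 3/5.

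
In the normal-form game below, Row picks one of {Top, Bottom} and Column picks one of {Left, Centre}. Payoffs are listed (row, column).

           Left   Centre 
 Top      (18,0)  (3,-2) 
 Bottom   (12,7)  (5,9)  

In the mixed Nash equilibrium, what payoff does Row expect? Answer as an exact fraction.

27/4

Column mixes with probability q on Left, chosen so Row is indifferent: 18q + 3(1−q) = 12q + 5(1−q) gives q = 1/4.
Row's expected payoff (from either row, since indifferent) is 18·1/4 + 3·3/4 = 27/4.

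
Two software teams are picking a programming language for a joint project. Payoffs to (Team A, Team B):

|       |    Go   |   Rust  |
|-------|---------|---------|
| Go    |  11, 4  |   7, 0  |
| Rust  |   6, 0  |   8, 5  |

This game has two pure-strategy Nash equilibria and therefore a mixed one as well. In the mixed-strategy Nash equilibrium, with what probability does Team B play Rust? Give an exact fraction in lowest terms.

Team B's mix q on Go must make Team A indifferent between Go and Rust.
Team A's payoff from Go: 11q + 7(1−q). From Rust: 6q + 8(1−q).
Set equal: 5q = 1(1−q) → q = 1/6.
Probability on Rust is 1 − 1/6 = 5/6.

5/6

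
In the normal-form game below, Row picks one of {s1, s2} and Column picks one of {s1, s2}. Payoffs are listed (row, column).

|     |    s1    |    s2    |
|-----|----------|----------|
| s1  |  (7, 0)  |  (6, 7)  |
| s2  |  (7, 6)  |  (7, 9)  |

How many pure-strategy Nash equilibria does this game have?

1

Both s2: Row gets 7 (best alternative 6); Column gets 9 (best alternative 6). Neither deviates — NE.
Both s1 is not a NE: Column would switch to s2 (7 > 0).
No other cell survives both best-response checks, so there is 1 pure NE.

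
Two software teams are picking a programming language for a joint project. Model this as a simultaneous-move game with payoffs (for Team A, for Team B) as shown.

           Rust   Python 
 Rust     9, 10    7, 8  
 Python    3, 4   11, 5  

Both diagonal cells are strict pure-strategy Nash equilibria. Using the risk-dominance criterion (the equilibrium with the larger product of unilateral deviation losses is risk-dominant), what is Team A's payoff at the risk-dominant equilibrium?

9

At both Rust: Team A loses 9 − 3 = 6 by deviating; Team B loses 10 − 8 = 2. Product = 6·2 = 12.
At both Python: Team A loses 11 − 7 = 4 by deviating; Team B loses 5 − 4 = 1. Product = 4·1 = 4.
12 > 4, so both Rust is risk-dominant. Team A's payoff there is 9.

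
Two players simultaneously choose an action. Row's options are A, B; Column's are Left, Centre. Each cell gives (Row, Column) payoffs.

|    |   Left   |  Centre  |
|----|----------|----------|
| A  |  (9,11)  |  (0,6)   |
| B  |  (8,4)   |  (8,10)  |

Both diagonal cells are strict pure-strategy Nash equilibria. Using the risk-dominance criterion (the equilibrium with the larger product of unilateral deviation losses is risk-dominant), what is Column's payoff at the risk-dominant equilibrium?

10

At (A, Left): Row loses 9 − 8 = 1 by deviating; Column loses 11 − 6 = 5. Product = 1·5 = 5.
At (B, Centre): Row loses 8 − 0 = 8 by deviating; Column loses 10 − 4 = 6. Product = 8·6 = 48.
48 > 5, so (B, Centre) is risk-dominant. Column's payoff there is 10.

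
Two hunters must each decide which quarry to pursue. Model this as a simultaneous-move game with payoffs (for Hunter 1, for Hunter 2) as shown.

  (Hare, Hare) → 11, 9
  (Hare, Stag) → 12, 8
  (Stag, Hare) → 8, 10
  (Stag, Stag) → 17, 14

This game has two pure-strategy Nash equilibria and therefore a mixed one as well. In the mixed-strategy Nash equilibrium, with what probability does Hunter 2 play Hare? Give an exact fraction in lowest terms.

Hunter 2's mix q on Hare must make Hunter 1 indifferent between Hare and Stag.
Hunter 1's payoff from Hare: 11q + 12(1−q). From Stag: 8q + 17(1−q).
Set equal: 3q = 5(1−q) → q = 5/8.

5/8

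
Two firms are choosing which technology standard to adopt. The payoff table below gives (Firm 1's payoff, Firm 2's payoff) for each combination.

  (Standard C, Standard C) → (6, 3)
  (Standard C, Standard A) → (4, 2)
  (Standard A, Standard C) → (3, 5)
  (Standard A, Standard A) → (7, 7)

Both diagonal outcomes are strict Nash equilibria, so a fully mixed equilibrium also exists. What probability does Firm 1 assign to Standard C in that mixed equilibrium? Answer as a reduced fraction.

2/3

Firm 1's mix p on Standard C must make Firm 2 indifferent between Standard C and Standard A.
Firm 2's payoff from Standard C: 3p + 5(1−p). From Standard A: 2p + 7(1−p).
Set equal: 1p = 2(1−p) → p = 2/3.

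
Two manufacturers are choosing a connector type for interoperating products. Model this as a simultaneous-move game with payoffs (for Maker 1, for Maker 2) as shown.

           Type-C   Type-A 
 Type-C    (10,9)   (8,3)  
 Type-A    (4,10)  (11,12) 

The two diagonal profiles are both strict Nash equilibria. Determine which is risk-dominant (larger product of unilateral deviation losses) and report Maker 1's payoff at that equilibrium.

10

At both Type-C: Maker 1 loses 10 − 4 = 6 by deviating; Maker 2 loses 9 − 3 = 6. Product = 6·6 = 36.
At both Type-A: Maker 1 loses 11 − 8 = 3 by deviating; Maker 2 loses 12 − 10 = 2. Product = 3·2 = 6.
36 > 6, so both Type-C is risk-dominant. Maker 1's payoff there is 10.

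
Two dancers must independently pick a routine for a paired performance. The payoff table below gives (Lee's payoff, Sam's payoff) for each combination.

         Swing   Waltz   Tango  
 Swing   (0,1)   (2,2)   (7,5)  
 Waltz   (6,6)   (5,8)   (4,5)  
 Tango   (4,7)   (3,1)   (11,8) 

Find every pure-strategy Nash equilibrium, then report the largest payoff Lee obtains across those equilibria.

Both Waltz is a pure NE (Lee: 5 ≥ 3; Sam: 8 ≥ 6). Lee gets 5.
Both Tango is a pure NE (Lee: 11 ≥ 7; Sam: 8 ≥ 7). Lee gets 11.
Every other cell has a profitable deviation for at least one player. Highest of {5, 11} is 11.

11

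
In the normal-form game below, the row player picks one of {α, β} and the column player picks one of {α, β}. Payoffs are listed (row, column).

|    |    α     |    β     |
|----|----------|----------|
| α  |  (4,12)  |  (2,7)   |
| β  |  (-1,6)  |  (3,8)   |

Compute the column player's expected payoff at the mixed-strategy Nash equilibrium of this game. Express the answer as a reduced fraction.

The row player mixes with probability p on α, chosen so the column player is indifferent: 12p + 6(1−p) = 7p + 8(1−p) gives p = 2/7.
The column player's expected payoff is 12·2/7 + 6·5/7 = 54/7.

54/7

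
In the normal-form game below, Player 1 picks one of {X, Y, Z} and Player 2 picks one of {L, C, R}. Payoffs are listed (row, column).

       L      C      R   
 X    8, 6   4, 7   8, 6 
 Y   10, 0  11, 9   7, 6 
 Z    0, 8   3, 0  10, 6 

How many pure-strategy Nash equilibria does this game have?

(Y, C): Player 1 gets 11 (best alternative 4); Player 2 gets 9 (best alternative 6). Neither deviates — NE.
(X, L) is not a NE: Player 1 would switch to Y (10 > 8).
No other cell survives both best-response checks, so there is 1 pure NE.

1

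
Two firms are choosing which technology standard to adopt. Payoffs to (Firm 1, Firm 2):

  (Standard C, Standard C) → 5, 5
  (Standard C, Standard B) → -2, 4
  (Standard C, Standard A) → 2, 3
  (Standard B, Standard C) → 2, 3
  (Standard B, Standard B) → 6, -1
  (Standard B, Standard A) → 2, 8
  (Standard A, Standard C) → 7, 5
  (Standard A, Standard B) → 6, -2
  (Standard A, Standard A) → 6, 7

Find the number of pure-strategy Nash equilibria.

1

Both Standard A: Firm 1 gets 6 (best alternative 2); Firm 2 gets 7 (best alternative 5). Neither deviates — NE.
Both Standard C is not a NE: Firm 1 would switch to Standard A (7 > 5).
No other cell survives both best-response checks, so there is 1 pure NE.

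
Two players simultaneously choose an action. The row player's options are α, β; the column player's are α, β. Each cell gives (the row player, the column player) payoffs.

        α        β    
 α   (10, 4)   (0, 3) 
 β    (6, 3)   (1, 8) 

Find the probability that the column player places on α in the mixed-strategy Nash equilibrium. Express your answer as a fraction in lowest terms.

The column player's mix q on α must make the row player indifferent between α and β.
The row player's payoff from α: 10q + 0(1−q). From β: 6q + 1(1−q).
Set equal: 4q = 1(1−q) → q = 1/5.

1/5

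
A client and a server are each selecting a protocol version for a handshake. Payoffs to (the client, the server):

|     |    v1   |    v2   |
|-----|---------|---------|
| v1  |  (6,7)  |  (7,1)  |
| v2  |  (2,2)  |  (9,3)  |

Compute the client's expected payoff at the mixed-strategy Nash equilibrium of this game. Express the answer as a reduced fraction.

20/3

The server mixes with probability q on v1, chosen so the client is indifferent: 6q + 7(1−q) = 2q + 9(1−q) gives q = 1/3.
The client's expected payoff (from either row, since indifferent) is 6·1/3 + 7·2/3 = 20/3.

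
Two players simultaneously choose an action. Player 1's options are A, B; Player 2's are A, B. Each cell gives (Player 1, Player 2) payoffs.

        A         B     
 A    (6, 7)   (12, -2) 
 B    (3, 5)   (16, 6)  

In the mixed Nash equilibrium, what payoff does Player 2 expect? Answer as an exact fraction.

26/5

Player 1 mixes with probability p on A, chosen so Player 2 is indifferent: 7p + 5(1−p) = (-2)p + 6(1−p) gives p = 1/10.
Player 2's expected payoff is 7·1/10 + 5·9/10 = 26/5.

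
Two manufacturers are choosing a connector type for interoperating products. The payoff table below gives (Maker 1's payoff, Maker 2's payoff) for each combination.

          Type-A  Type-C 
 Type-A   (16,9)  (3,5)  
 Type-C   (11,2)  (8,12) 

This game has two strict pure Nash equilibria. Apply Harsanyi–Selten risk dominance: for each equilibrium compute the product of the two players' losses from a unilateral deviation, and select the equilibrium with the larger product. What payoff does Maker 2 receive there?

At both Type-A: Maker 1 loses 16 − 11 = 5 by deviating; Maker 2 loses 9 − 5 = 4. Product = 5·4 = 20.
At both Type-C: Maker 1 loses 8 − 3 = 5 by deviating; Maker 2 loses 12 − 2 = 10. Product = 5·10 = 50.
50 > 20, so both Type-C is risk-dominant. Maker 2's payoff there is 12.

12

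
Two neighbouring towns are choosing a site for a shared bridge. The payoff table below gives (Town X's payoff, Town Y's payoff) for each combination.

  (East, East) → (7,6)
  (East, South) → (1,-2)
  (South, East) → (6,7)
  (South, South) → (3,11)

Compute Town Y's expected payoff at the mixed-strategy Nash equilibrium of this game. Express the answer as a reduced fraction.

Town X mixes with probability p on East, chosen so Town Y is indifferent: 6p + 7(1−p) = (-2)p + 11(1−p) gives p = 1/3.
Town Y's expected payoff is 6·1/3 + 7·2/3 = 20/3.

20/3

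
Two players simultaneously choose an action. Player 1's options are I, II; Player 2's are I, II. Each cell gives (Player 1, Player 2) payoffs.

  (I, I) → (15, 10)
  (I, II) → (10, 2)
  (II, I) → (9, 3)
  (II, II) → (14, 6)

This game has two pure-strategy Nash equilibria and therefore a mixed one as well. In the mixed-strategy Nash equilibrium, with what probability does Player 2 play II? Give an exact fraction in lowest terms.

3/5

Player 2's mix q on I must make Player 1 indifferent between I and II.
Player 1's payoff from I: 15q + 10(1−q). From II: 9q + 14(1−q).
Set equal: 6q = 4(1−q) → q = 4/10 = 2/5.
Probability on II is 1 − 2/5 = 3/5.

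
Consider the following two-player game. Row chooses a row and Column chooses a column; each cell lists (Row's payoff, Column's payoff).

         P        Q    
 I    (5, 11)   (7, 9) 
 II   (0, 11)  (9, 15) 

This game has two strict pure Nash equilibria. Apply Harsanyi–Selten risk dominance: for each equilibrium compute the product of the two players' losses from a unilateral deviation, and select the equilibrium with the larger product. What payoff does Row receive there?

At (I, P): Row loses 5 − 0 = 5 by deviating; Column loses 11 − 9 = 2. Product = 5·2 = 10.
At (II, Q): Row loses 9 − 7 = 2 by deviating; Column loses 15 − 11 = 4. Product = 2·4 = 8.
10 > 8, so (I, P) is risk-dominant. Row's payoff there is 5.

5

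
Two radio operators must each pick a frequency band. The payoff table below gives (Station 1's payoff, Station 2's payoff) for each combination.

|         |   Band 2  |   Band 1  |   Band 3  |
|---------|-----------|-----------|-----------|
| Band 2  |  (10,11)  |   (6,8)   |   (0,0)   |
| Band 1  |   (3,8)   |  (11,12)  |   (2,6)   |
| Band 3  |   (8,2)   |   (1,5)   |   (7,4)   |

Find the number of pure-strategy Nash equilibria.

2

Both Band 2: Station 1 gets 10 (best alternative 8); Station 2 gets 11 (best alternative 8). Neither deviates — NE.
Both Band 1: Station 1 gets 11 (best alternative 6); Station 2 gets 12 (best alternative 8). Neither deviates — NE.
Both Band 3 is not a NE: Station 2 would switch to Band 1 (5 > 4).
No other cell survives both best-response checks, so there are 2 pure NE.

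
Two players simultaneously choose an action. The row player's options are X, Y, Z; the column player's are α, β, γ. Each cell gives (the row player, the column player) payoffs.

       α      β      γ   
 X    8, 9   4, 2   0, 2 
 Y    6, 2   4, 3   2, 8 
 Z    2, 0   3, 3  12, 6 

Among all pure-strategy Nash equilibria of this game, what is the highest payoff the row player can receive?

(X, α) is a pure NE (the row player: 8 ≥ 6; the column player: 9 ≥ 2). The row player gets 8.
(Z, γ) is a pure NE (the row player: 12 ≥ 2; the column player: 6 ≥ 3). The row player gets 12.
Every other cell has a profitable deviation for at least one player. Highest of {8, 12} is 12.

12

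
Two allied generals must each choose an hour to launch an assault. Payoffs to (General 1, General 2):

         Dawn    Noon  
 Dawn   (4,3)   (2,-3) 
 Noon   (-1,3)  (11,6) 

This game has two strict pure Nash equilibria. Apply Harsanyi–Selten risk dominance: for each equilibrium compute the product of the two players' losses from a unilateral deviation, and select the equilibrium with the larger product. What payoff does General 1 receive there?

At both Dawn: General 1 loses 4 − (-1) = 5 by deviating; General 2 loses 3 − (-3) = 6. Product = 5·6 = 30.
At both Noon: General 1 loses 11 − 2 = 9 by deviating; General 2 loses 6 − 3 = 3. Product = 9·3 = 27.
30 > 27, so both Dawn is risk-dominant. General 1's payoff there is 4.

4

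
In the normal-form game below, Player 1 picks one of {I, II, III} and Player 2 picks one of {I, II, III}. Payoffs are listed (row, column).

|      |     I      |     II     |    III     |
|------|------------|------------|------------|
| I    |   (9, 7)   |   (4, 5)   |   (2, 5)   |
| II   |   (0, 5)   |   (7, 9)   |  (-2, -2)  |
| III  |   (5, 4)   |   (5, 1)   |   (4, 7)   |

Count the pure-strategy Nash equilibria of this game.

3

Both I: Player 1 gets 9 (best alternative 5); Player 2 gets 7 (best alternative 5). Neither deviates — NE.
Both II: Player 1 gets 7 (best alternative 5); Player 2 gets 9 (best alternative 5). Neither deviates — NE.
Both III: Player 1 gets 4 (best alternative 2); Player 2 gets 7 (best alternative 4). Neither deviates — NE.
(I, III) is not a NE: Player 1 would switch to III (4 > 2).
No other cell survives both best-response checks, so there are 3 pure NE.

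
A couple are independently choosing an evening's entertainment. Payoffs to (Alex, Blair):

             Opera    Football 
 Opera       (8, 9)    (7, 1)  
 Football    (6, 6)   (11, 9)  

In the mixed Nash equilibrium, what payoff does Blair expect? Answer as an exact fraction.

Alex mixes with probability p on Opera, chosen so Blair is indifferent: 9p + 6(1−p) = 1p + 9(1−p) gives p = 3/11.
Blair's expected payoff is 9·3/11 + 6·8/11 = 75/11.

75/11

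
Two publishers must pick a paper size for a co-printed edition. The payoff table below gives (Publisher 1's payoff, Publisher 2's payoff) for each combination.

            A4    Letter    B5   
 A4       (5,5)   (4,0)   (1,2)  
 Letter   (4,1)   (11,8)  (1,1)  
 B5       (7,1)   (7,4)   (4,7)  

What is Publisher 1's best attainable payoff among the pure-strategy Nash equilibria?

11

Both Letter is a pure NE (Publisher 1: 11 ≥ 7; Publisher 2: 8 ≥ 1). Publisher 1 gets 11.
Both B5 is a pure NE (Publisher 1: 4 ≥ 1; Publisher 2: 7 ≥ 4). Publisher 1 gets 4.
Every other cell has a profitable deviation for at least one player. Highest of {11, 4} is 11.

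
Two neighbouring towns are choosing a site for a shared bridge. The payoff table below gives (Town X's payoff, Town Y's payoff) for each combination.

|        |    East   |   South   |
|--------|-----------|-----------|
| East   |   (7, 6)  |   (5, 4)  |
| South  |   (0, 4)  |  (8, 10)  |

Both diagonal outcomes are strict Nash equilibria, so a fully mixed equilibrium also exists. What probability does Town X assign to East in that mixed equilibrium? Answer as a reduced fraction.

3/4

Town X's mix p on East must make Town Y indifferent between East and South.
Town Y's payoff from East: 6p + 4(1−p). From South: 4p + 10(1−p).
Set equal: 2p = 6(1−p) → p = 6/8 = 3/4.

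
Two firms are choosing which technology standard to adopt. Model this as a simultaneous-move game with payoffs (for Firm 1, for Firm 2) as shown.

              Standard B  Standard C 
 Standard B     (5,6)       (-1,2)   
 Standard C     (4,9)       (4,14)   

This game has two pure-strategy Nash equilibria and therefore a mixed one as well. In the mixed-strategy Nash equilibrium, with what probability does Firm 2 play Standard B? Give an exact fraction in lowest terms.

Firm 2's mix q on Standard B must make Firm 1 indifferent between Standard B and Standard C.
Firm 1's payoff from Standard B: 5q + (-1)(1−q). From Standard C: 4q + 4(1−q).
Set equal: 1q = 5(1−q) → q = 5/6.

5/6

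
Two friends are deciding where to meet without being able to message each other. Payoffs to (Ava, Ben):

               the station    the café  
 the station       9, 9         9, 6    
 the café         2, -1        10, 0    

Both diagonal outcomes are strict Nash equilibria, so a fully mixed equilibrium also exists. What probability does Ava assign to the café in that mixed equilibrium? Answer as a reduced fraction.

Ava's mix p on the station must make Ben indifferent between the station and the café.
Ben's payoff from the station: 9p + (-1)(1−p). From the café: 6p + 0(1−p).
Set equal: 3p = 1(1−p) → p = 1/4.
Probability on the café is 1 − 1/4 = 3/4.

3/4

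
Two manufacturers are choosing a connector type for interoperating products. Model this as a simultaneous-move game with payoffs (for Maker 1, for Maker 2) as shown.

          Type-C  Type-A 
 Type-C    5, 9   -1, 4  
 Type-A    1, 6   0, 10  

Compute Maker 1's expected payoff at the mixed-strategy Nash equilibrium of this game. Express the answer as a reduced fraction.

Maker 2 mixes with probability q on Type-C, chosen so Maker 1 is indifferent: 5q + (-1)(1−q) = 1q + 0(1−q) gives q = 1/5.
Maker 1's expected payoff (from either row, since indifferent) is 5·1/5 + (-1)·4/5 = 1/5.

1/5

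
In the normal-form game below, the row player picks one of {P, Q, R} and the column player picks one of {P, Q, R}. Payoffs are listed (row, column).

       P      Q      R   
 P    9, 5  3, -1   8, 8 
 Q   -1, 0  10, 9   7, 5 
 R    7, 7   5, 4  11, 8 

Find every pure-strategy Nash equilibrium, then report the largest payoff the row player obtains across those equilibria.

Both Q is a pure NE (the row player: 10 ≥ 5; the column player: 9 ≥ 5). The row player gets 10.
Both R is a pure NE (the row player: 11 ≥ 8; the column player: 8 ≥ 7). The row player gets 11.
Every other cell has a profitable deviation for at least one player. Highest of {10, 11} is 11.

11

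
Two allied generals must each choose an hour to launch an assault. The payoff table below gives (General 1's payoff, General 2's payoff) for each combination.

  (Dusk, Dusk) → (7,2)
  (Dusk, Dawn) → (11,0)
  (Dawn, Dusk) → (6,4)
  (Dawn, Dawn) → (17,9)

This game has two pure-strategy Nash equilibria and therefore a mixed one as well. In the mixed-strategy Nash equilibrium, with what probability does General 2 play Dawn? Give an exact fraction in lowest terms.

General 2's mix q on Dusk must make General 1 indifferent between Dusk and Dawn.
General 1's payoff from Dusk: 7q + 11(1−q). From Dawn: 6q + 17(1−q).
Set equal: 1q = 6(1−q) → q = 6/7.
Probability on Dawn is 1 − 6/7 = 1/7.

1/7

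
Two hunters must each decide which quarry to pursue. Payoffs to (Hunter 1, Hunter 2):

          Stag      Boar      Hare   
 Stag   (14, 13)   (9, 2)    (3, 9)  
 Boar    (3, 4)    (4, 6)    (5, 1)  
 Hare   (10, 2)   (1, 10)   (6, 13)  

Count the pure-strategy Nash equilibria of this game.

2

Both Stag: Hunter 1 gets 14 (best alternative 10); Hunter 2 gets 13 (best alternative 9). Neither deviates — NE.
Both Hare: Hunter 1 gets 6 (best alternative 5); Hunter 2 gets 13 (best alternative 10). Neither deviates — NE.
Both Boar is not a NE: Hunter 1 would switch to Stag (9 > 4).
No other cell survives both best-response checks, so there are 2 pure NE.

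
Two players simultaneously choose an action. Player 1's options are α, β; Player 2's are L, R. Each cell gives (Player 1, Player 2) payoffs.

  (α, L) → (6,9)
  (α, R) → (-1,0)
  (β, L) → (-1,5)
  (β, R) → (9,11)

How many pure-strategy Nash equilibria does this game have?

(α, L): Player 1 gets 6 (best alternative -1); Player 2 gets 9 (best alternative 0). Neither deviates — NE.
(β, R): Player 1 gets 9 (best alternative -1); Player 2 gets 11 (best alternative 5). Neither deviates — NE.
(β, L) is not a NE: Player 1 would switch to α (6 > -1).
No other cell survives both best-response checks, so there are 2 pure NE.

2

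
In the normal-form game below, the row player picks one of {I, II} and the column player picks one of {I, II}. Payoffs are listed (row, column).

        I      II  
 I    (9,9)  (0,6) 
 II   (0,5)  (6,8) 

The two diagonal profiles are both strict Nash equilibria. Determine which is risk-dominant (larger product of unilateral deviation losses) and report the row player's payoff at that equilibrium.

At both I: the row player loses 9 − 0 = 9 by deviating; the column player loses 9 − 6 = 3. Product = 9·3 = 27.
At both II: the row player loses 6 − 0 = 6 by deviating; the column player loses 8 − 5 = 3. Product = 6·3 = 18.
27 > 18, so both I is risk-dominant. The row player's payoff there is 9.

9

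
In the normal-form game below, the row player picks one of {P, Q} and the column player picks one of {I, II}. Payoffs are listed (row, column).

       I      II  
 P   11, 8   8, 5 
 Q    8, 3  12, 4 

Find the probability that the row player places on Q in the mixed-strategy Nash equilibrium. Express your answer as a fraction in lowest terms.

3/4

The row player's mix p on P must make the column player indifferent between I and II.
The column player's payoff from I: 8p + 3(1−p). From II: 5p + 4(1−p).
Set equal: 3p = 1(1−p) → p = 1/4.
Probability on Q is 1 − 1/4 = 3/4.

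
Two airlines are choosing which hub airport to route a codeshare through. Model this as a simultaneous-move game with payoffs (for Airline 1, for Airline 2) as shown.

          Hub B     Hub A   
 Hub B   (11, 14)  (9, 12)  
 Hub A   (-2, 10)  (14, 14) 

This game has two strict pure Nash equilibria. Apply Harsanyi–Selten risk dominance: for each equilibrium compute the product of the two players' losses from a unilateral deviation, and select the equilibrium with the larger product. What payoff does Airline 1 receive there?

At both Hub B: Airline 1 loses 11 − (-2) = 13 by deviating; Airline 2 loses 14 − 12 = 2. Product = 13·2 = 26.
At both Hub A: Airline 1 loses 14 − 9 = 5 by deviating; Airline 2 loses 14 − 10 = 4. Product = 5·4 = 20.
26 > 20, so both Hub B is risk-dominant. Airline 1's payoff there is 11.

11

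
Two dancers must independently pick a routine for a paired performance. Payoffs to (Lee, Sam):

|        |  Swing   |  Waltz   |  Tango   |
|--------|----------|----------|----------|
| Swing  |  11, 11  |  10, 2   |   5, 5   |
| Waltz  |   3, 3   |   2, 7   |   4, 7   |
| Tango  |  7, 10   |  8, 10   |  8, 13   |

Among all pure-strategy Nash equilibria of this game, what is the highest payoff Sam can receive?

Both Swing is a pure NE (Lee: 11 ≥ 7; Sam: 11 ≥ 5). Sam gets 11.
Both Tango is a pure NE (Lee: 8 ≥ 5; Sam: 13 ≥ 10). Sam gets 13.
Every other cell has a profitable deviation for at least one player. Highest of {11, 13} is 13.

13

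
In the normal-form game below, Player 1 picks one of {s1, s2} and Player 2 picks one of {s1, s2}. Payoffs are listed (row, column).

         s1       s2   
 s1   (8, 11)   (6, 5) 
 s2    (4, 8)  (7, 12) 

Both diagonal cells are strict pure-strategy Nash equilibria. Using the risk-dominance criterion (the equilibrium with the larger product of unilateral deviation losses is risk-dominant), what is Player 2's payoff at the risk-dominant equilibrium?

11

At both s1: Player 1 loses 8 − 4 = 4 by deviating; Player 2 loses 11 − 5 = 6. Product = 4·6 = 24.
At both s2: Player 1 loses 7 − 6 = 1 by deviating; Player 2 loses 12 − 8 = 4. Product = 1·4 = 4.
24 > 4, so both s1 is risk-dominant. Player 2's payoff there is 11.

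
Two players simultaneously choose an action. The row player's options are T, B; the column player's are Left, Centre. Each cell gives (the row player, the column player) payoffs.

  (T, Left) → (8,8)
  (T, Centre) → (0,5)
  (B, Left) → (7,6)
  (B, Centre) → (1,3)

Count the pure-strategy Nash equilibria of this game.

(T, Left): the row player gets 8 (best alternative 7); the column player gets 8 (best alternative 5). Neither deviates — NE.
(B, Centre) is not a NE: the column player would switch to Left (6 > 3).
No other cell survives both best-response checks, so there is 1 pure NE.

1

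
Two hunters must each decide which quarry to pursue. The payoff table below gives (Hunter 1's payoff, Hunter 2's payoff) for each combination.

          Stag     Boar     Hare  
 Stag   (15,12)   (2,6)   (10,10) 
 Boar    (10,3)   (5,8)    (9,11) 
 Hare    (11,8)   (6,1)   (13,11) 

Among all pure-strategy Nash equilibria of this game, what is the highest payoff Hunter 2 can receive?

12

Both Stag is a pure NE (Hunter 1: 15 ≥ 11; Hunter 2: 12 ≥ 10). Hunter 2 gets 12.
Both Hare is a pure NE (Hunter 1: 13 ≥ 10; Hunter 2: 11 ≥ 8). Hunter 2 gets 11.
Every other cell has a profitable deviation for at least one player. Highest of {12, 11} is 12.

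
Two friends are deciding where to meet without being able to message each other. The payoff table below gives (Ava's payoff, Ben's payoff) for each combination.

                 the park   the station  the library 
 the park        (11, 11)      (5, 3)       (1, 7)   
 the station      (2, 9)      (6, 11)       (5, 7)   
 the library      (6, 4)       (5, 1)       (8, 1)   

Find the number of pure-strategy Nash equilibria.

2

Both the park: Ava gets 11 (best alternative 6); Ben gets 11 (best alternative 7). Neither deviates — NE.
Both the station: Ava gets 6 (best alternative 5); Ben gets 11 (best alternative 9). Neither deviates — NE.
Both the library is not a NE: Ben would switch to the park (4 > 1).
No other cell survives both best-response checks, so there are 2 pure NE.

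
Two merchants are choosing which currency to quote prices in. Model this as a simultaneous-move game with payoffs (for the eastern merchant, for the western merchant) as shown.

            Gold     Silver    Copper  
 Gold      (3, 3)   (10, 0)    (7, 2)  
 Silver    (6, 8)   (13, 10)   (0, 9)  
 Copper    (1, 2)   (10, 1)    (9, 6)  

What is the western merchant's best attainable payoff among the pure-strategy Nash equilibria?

10

Both Silver is a pure NE (the eastern merchant: 13 ≥ 10; the western merchant: 10 ≥ 9). The western merchant gets 10.
Both Copper is a pure NE (the eastern merchant: 9 ≥ 7; the western merchant: 6 ≥ 2). The western merchant gets 6.
Every other cell has a profitable deviation for at least one player. Highest of {10, 6} is 10.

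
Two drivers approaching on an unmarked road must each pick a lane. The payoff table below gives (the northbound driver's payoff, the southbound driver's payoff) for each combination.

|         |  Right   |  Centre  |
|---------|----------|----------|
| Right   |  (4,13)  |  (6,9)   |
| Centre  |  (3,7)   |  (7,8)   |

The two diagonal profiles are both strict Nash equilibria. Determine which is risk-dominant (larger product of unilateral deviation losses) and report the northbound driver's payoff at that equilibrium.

4

At both Right: the northbound driver loses 4 − 3 = 1 by deviating; the southbound driver loses 13 − 9 = 4. Product = 1·4 = 4.
At both Centre: the northbound driver loses 7 − 6 = 1 by deviating; the southbound driver loses 8 − 7 = 1. Product = 1·1 = 1.
4 > 1, so both Right is risk-dominant. The northbound driver's payoff there is 4.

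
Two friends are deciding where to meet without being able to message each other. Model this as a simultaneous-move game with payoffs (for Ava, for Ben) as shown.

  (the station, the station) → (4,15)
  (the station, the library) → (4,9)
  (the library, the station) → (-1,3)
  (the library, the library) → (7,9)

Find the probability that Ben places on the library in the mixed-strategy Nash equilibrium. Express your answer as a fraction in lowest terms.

Ben's mix q on the station must make Ava indifferent between the station and the library.
Ava's payoff from the station: 4q + 4(1−q). From the library: (-1)q + 7(1−q).
Set equal: 5q = 3(1−q) → q = 3/8.
Probability on the library is 1 − 3/8 = 5/8.

5/8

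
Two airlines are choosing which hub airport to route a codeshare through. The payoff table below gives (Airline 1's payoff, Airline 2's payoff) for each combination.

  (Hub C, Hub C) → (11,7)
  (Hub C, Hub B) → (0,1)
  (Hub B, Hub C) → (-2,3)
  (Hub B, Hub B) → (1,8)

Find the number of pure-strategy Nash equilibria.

2

Both Hub C: Airline 1 gets 11 (best alternative -2); Airline 2 gets 7 (best alternative 1). Neither deviates — NE.
Both Hub B: Airline 1 gets 1 (best alternative 0); Airline 2 gets 8 (best alternative 3). Neither deviates — NE.
(Hub C, Hub B) is not a NE: Airline 1 would switch to Hub B (1 > 0).
No other cell survives both best-response checks, so there are 2 pure NE.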